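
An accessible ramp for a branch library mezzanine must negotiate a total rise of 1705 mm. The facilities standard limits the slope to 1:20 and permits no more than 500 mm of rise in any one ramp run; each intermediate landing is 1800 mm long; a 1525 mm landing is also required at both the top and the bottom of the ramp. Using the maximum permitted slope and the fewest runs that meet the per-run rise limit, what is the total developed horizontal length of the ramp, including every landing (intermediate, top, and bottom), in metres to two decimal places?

42.55 m

⌈1705/500⌉ = 4 ramp runs. That means 3 intermediate landings.
Ramp run (horizontal) at 1:20: 1705 × 20 = 34100 mm.
Intermediate landings: 3 × 1800 = 5400 mm.
Top and bottom landings: 2 × 1525 = 3050 mm.
Total = 34100 + 5400 + 3050 = 42550 mm.
= 42.55 m.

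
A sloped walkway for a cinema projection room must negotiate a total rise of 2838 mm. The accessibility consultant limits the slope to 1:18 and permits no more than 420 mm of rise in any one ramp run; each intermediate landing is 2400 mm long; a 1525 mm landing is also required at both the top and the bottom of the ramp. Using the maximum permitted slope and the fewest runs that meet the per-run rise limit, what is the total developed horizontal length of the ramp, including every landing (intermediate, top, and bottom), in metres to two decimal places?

⌈2838/420⌉ = 7 ramp runs. That means 6 intermediate landings.
Ramp run (horizontal) at 1:18: 2838 × 18 = 51084 mm.
6 intermediate landings contribute 6 × 2400 = 14400 mm.
Top and bottom landings: 2 × 1525 = 3050 mm.
Total = 51084 + 14400 + 3050 = 68534 mm.
= 68.53 m.

68.53 m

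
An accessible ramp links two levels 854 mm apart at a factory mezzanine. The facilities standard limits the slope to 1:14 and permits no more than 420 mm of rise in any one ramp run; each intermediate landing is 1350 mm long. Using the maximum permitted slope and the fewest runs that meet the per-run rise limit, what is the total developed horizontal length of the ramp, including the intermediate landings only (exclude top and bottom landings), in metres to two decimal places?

14.66 m

At most 420 each: 854/420 = 2.03, giving 3 ramp runs. That means 2 intermediate landings.
Ramp run (horizontal) at 1:14: 854 × 14 = 11956 mm.
2 intermediate landings contribute 2 × 1350 = 2700 mm.
Developed length = 11956 + 2700 = 14656 mm.
= 14.66 m.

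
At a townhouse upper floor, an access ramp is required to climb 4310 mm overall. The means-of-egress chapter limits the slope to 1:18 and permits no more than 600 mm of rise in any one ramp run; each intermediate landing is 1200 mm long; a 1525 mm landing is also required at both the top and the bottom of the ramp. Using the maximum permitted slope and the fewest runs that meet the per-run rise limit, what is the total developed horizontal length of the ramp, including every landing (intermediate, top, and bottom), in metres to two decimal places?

4310 / 600 = 7.183 → round up to 8 ramp runs. That means 7 intermediate landings.
Horizontal run for 4310 mm of rise at 1:18 is 4310 × 18 = 77580 mm.
Intermediate landings: 7 × 1200 = 8400 mm.
Top and bottom landings: 2 × 1525 = 3050 mm.
Total = 77580 + 8400 + 3050 = 89030 mm.
= 89.03 m.

89.03 m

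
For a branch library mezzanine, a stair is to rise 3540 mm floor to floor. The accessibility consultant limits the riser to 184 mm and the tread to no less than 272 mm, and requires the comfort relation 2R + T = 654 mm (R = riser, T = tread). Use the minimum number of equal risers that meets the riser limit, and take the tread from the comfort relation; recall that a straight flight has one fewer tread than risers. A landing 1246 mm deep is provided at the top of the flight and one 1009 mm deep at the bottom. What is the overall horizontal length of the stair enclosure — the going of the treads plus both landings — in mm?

7955 mm

3540 / 184 = 19.24, so 20 risers are needed.
R = 3540 ÷ 20 = 177 mm.
T = 654 − 2·177 = 300 mm, which satisfies the 272 mm minimum.
20 risers give 19 treads; going = 19 × 300 = 5700 mm.
Add landings: 5700 + 1246 + 1009 = 7955 mm.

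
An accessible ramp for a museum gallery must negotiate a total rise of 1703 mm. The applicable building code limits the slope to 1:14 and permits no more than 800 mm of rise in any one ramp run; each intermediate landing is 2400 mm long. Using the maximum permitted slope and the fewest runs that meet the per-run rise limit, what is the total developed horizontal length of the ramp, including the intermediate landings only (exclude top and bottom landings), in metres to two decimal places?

28.64 m

1703 / 800 = 2.129 → round up to 3 ramp runs. That means 2 intermediate landings.
Ramp run (horizontal) at 1:14: 1703 × 14 = 23842 mm.
Intermediate landings: 2 × 2400 = 4800 mm.
Total developed length = 23842 + 4800 = 28642 mm.
= 28.64 m.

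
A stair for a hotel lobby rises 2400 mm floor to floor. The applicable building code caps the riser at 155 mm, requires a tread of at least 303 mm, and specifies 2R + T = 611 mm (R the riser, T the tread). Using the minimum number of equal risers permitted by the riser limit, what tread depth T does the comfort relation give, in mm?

2400 / 155 = 15.484 → round up to 16 risers.
Each riser is 2400/16 = 150 mm (≤ 155 mm).
From 2R + T = 611: T = 611 − 300 = 311 mm.

311 mm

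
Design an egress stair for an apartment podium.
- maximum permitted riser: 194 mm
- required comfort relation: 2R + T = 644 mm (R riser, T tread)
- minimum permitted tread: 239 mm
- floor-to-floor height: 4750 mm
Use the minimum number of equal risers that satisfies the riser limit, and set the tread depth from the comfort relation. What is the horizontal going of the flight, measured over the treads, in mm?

⌈4750/194⌉ = 25 risers.
Riser R = 4750 / 25 = 190 mm, within the 194 mm limit.
T = 644 − 2·190 = 264 mm, which satisfies the 239 mm minimum.
Treads = 25 − 1 = 24; going = 24 × 264 = 6336 mm.

6336 mm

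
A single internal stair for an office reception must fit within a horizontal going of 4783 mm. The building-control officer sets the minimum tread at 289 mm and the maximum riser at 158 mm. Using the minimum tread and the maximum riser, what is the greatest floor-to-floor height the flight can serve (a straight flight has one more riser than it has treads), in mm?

2686 mm

Treads that fit: ⌊4783 / 289⌋ = 16.
Risers = treads + 1 = 17.
Maximum height = 17 × 158 = 2686 mm.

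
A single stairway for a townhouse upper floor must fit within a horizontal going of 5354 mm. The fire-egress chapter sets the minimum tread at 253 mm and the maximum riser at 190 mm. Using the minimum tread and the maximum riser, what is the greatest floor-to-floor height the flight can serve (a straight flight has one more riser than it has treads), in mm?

4180 mm

5354 / 253 = 21.16, so 21 treads fit.
Risers = treads + 1 = 22.
Maximum height = 22 × 190 = 4180 mm.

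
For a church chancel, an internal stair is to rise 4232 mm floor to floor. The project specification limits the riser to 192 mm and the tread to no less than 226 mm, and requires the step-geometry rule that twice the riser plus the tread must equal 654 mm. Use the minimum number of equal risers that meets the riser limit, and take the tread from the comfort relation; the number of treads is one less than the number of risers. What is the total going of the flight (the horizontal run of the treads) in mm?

6292 mm

At most 192 each: 4232/192 = 22.04, giving 23 risers.
R = 4232 ÷ 23 = 184 mm.
From 2R + T = 654: T = 654 − 368 = 286 mm.
Treads = 23 − 1 = 22; going = 22 × 286 = 6292 mm.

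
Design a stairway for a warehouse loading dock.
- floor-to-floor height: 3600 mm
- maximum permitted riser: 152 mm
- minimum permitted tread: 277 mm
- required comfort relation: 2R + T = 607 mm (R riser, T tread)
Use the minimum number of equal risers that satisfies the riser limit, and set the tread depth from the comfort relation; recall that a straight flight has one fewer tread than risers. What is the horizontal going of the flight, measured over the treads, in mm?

At most 152 each: 3600/152 = 23.68, giving 24 risers.
Each riser is 3600/24 = 150 mm (≤ 152 mm).
From 2R + T = 607: T = 607 − 300 = 307 mm.
24 risers give 23 treads; going = 23 × 307 = 7061 mm.

7061 mm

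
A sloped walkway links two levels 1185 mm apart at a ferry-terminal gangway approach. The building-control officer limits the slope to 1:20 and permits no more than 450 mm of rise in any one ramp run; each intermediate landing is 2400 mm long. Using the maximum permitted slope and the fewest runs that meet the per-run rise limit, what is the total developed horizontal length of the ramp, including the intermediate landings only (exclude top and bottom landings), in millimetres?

28500 mm

1185 / 450 = 2.63, so 3 ramp runs are needed. That means 2 intermediate landings.
Horizontal run for 1185 mm of rise at 1:20 is 1185 × 20 = 23700 mm.
2 intermediate landings contribute 2 × 2400 = 4800 mm.
Developed length = 23700 + 4800 = 28500 mm.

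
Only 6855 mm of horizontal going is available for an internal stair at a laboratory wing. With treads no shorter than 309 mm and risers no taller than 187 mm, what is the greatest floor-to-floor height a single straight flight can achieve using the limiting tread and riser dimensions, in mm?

4301 mm

6855 / 309 = 22.18, so 22 treads fit.
Risers = treads + 1 = 23.
Maximum height = 23 × 187 = 4301 mm.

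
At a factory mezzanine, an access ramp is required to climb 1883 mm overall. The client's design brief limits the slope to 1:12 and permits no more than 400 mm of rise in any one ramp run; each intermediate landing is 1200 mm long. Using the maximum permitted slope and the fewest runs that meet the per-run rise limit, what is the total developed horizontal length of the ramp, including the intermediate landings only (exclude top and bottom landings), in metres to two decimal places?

27.40 m

⌈1883/400⌉ = 5 ramp runs. That means 4 intermediate landings.
Horizontal run for 1883 mm of rise at 1:12 is 1883 × 12 = 22596 mm.
Intermediate landings: 4 × 1200 = 4800 mm.
Developed length = 22596 + 4800 = 27396 mm.
= 27.40 m.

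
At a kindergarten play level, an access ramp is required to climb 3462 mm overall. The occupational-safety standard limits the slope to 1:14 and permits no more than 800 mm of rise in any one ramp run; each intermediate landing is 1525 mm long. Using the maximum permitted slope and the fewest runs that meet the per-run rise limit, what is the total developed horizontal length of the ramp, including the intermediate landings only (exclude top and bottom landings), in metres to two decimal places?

3462 / 800 = 4.327 → round up to 5 ramp runs. That means 4 intermediate landings.
Ramp run (horizontal) at 1:14: 3462 × 14 = 48468 mm.
4 intermediate landings contribute 4 × 1525 = 6100 mm.
Total developed length = 48468 + 6100 = 54568 mm.
= 54.57 m.

54.57 m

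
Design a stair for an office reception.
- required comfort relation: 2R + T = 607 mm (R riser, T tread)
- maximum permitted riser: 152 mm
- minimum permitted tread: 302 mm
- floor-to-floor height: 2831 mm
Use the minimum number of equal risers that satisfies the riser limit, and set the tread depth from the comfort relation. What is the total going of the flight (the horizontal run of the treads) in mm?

5562 mm

At most 152 each: 2831/152 = 18.62, giving 19 risers.
Riser R = 2831 / 19 = 149 mm, within the 152 mm limit.
Tread T = 607 − 2 × 149 = 309 mm (≥ 302 mm).
Treads = 19 − 1 = 18; going = 18 × 309 = 5562 mm.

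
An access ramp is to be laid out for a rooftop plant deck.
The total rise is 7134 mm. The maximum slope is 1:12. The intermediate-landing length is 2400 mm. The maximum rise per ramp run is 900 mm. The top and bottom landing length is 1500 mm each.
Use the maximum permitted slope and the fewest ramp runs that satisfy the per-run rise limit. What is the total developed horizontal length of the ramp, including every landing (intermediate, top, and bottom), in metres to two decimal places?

105.41 m

7134 / 900 = 7.93, so 8 ramp runs are needed. That means 7 intermediate landings.
Horizontal run for 7134 mm of rise at 1:12 is 7134 × 12 = 85608 mm.
Intermediate landings: 7 × 2400 = 16800 mm.
Top and bottom landings: 2 × 1500 = 3000 mm.
Total = 85608 + 16800 + 3000 = 105408 mm.
= 105.41 m.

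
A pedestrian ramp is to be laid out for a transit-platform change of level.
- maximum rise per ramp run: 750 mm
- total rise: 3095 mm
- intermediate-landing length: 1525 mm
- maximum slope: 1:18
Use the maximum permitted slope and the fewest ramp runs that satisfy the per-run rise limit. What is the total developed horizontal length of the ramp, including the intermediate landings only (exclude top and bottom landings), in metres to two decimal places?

⌈3095/750⌉ = 5 ramp runs. That means 4 intermediate landings.
Ramp run (horizontal) at 1:18: 3095 × 18 = 55710 mm.
4 intermediate landings contribute 4 × 1525 = 6100 mm.
Total developed length = 55710 + 6100 = 61810 mm.
= 61.81 m.

61.81 m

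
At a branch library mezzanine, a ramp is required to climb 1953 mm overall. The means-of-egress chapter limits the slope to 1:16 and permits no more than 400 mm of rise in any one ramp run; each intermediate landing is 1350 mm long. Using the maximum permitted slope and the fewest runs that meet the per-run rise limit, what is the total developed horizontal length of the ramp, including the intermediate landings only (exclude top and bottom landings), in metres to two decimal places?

36.65 m

1953 / 400 = 4.883 → round up to 5 ramp runs. That means 4 intermediate landings.
Ramp run (horizontal) at 1:16: 1953 × 16 = 31248 mm.
4 intermediate landings contribute 4 × 1350 = 5400 mm.
Total developed length = 31248 + 5400 = 36648 mm.
= 36.65 m.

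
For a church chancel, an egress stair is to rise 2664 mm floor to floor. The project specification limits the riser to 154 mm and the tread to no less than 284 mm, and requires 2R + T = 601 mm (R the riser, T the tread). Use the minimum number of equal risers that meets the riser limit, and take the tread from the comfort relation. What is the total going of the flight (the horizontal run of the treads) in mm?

2664 / 154 = 17.299 → round up to 18 risers.
Each riser is 2664/18 = 148 mm (≤ 154 mm).
Tread T = 601 − 2 × 148 = 305 mm (≥ 284 mm).
Treads = 18 − 1 = 17; going = 17 × 305 = 5185 mm.

5185 mm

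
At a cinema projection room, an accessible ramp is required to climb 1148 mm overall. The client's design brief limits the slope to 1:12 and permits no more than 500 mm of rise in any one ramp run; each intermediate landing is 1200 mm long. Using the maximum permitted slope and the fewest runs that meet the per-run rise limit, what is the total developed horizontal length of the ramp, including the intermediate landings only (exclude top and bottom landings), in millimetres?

16176 mm

1148 / 500 = 2.30, so 3 ramp runs are needed. That means 2 intermediate landings.
Horizontal run for 1148 mm of rise at 1:12 is 1148 × 12 = 13776 mm.
Intermediate landings: 2 × 1200 = 2400 mm.
Total developed length = 13776 + 2400 = 16176 mm.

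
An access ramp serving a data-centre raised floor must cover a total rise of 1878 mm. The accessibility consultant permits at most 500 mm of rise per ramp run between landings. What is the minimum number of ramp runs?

At most 500 each: 1878/500 = 3.76, giving 4 ramp runs.

4 runs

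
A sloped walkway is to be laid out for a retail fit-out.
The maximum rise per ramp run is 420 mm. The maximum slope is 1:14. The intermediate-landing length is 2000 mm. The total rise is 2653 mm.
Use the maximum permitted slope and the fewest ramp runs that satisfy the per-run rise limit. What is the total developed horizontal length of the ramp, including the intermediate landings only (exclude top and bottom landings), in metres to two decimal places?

49.14 m

2653 / 420 = 6.317 → round up to 7 ramp runs. That means 6 intermediate landings.
Horizontal run for 2653 mm of rise at 1:14 is 2653 × 14 = 37142 mm.
Intermediate landings: 6 × 2000 = 12000 mm.
Developed length = 37142 + 12000 = 49142 mm.
= 49.14 m.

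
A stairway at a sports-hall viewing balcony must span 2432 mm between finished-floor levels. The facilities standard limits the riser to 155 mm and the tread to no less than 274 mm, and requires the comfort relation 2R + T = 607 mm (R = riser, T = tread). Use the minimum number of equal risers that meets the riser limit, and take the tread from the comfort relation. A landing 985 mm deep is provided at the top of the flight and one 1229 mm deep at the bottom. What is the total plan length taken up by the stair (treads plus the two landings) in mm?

6759 mm

⌈2432/155⌉ = 16 risers.
Riser R = 2432 / 16 = 152 mm, within the 155 mm limit.
From 2R + T = 607: T = 607 − 304 = 303 mm.
Going = (16 − 1) × 303 = 4545 mm.
Add landings: 4545 + 985 + 1229 = 6759 mm.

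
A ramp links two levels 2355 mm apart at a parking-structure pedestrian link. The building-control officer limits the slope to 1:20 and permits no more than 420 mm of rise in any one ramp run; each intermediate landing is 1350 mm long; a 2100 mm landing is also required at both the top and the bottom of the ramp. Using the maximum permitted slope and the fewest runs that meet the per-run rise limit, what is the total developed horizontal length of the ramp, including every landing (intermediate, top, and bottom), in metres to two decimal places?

58.05 m

⌈2355/420⌉ = 6 ramp runs. That means 5 intermediate landings.
Ramp run (horizontal) at 1:20: 2355 × 20 = 47100 mm.
Intermediate landings: 5 × 1350 = 6750 mm.
Top and bottom landings: 2 × 2100 = 4200 mm.
Total = 47100 + 6750 + 4200 = 58050 mm.
= 58.05 m.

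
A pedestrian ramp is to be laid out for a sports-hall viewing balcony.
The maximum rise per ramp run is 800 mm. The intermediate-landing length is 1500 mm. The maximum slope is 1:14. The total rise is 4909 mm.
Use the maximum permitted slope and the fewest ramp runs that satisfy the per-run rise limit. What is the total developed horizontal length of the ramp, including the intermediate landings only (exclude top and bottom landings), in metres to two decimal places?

77.73 m

⌈4909/800⌉ = 7 ramp runs. That means 6 intermediate landings.
Horizontal run for 4909 mm of rise at 1:14 is 4909 × 14 = 68726 mm.
6 intermediate landings contribute 6 × 1500 = 9000 mm.
Total developed length = 68726 + 9000 = 77726 mm.
= 77.73 m.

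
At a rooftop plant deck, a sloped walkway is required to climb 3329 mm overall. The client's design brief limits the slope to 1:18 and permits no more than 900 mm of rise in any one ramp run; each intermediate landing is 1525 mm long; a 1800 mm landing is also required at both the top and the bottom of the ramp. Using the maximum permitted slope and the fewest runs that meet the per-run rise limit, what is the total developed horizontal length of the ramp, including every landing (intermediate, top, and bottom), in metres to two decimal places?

68.10 m

3329 / 900 = 3.70, so 4 ramp runs are needed. That means 3 intermediate landings.
Ramp run (horizontal) at 1:18: 3329 × 18 = 59922 mm.
Intermediate landings: 3 × 1525 = 4575 mm.
Top and bottom landings: 2 × 1800 = 3600 mm.
Total = 59922 + 4575 + 3600 = 68097 mm.
= 68.10 m.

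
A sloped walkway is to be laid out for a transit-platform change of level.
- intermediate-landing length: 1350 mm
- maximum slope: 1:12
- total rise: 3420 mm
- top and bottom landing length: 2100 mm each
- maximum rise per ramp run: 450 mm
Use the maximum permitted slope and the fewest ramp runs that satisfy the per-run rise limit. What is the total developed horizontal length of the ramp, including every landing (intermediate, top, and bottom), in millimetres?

At most 450 each: 3420/450 = 7.60, giving 8 ramp runs. That means 7 intermediate landings.
Ramp run (horizontal) at 1:12: 3420 × 12 = 41040 mm.
7 intermediate landings contribute 7 × 1350 = 9450 mm.
Top and bottom landings: 2 × 2100 = 4200 mm.
Total = 41040 + 9450 + 4200 = 54690 mm.

54690 mm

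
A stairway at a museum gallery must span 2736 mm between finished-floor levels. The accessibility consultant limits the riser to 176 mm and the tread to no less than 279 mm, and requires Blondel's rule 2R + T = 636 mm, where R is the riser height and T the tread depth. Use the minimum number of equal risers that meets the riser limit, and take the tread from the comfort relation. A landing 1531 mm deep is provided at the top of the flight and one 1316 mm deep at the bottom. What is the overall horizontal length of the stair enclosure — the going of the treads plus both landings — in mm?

7257 mm

2736 / 176 = 15.55, so 16 risers are needed.
R = 2736 ÷ 16 = 171 mm.
Tread T = 636 − 2 × 171 = 294 mm (≥ 279 mm).
Going = (16 − 1) × 294 = 4410 mm.
Enclosure = 4410 + 1531 + 1316 = 7257 mm.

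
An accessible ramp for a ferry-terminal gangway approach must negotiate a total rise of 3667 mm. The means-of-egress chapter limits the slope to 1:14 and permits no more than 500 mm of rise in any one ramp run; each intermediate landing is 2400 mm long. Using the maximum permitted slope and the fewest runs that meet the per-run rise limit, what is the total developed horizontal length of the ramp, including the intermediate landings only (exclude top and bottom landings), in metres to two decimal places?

⌈3667/500⌉ = 8 ramp runs. That means 7 intermediate landings.
Ramp run (horizontal) at 1:14: 3667 × 14 = 51338 mm.
7 intermediate landings contribute 7 × 2400 = 16800 mm.
Total developed length = 51338 + 16800 = 68138 mm.
= 68.14 m.

68.14 m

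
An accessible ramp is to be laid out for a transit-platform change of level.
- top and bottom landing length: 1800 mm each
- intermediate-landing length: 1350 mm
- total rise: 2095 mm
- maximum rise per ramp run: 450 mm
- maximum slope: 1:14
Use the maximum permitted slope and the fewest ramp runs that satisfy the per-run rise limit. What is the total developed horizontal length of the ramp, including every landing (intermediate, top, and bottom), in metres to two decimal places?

⌈2095/450⌉ = 5 ramp runs. That means 4 intermediate landings.
Horizontal run for 2095 mm of rise at 1:14 is 2095 × 14 = 29330 mm.
4 intermediate landings contribute 4 × 1350 = 5400 mm.
Top and bottom landings: 2 × 1800 = 3600 mm.
Total = 29330 + 5400 + 3600 = 38330 mm.
= 38.33 m.

38.33 m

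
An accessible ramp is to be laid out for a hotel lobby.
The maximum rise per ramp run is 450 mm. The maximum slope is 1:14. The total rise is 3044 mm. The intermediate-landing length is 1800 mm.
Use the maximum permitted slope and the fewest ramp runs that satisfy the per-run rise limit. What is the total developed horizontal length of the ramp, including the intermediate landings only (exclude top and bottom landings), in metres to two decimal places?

53.42 m

At most 450 each: 3044/450 = 6.76, giving 7 ramp runs. That means 6 intermediate landings.
Horizontal run for 3044 mm of rise at 1:14 is 3044 × 14 = 42616 mm.
Intermediate landings: 6 × 1800 = 10800 mm.
Developed length = 42616 + 10800 = 53416 mm.
= 53.42 m.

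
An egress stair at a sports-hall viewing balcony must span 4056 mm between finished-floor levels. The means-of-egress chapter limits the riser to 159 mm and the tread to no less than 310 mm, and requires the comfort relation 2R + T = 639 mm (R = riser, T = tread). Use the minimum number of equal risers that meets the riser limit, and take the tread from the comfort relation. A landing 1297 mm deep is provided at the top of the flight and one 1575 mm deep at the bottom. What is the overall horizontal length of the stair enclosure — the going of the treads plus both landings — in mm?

11047 mm

At most 159 each: 4056/159 = 25.51, giving 26 risers.
Each riser is 4056/26 = 156 mm (≤ 159 mm).
T = 639 − 2·156 = 327 mm, which satisfies the 310 mm minimum.
Treads = 26 − 1 = 25; going = 25 × 327 = 8175 mm.
Add landings: 8175 + 1297 + 1575 = 11047 mm.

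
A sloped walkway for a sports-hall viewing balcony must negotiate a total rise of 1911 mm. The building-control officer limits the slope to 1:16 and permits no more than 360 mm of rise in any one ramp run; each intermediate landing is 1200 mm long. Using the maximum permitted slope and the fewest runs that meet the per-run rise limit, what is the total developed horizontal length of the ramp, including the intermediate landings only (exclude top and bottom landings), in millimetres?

36576 mm

⌈1911/360⌉ = 6 ramp runs. That means 5 intermediate landings.
Horizontal run for 1911 mm of rise at 1:16 is 1911 × 16 = 30576 mm.
Intermediate landings: 5 × 1200 = 6000 mm.
Developed length = 30576 + 6000 = 36576 mm.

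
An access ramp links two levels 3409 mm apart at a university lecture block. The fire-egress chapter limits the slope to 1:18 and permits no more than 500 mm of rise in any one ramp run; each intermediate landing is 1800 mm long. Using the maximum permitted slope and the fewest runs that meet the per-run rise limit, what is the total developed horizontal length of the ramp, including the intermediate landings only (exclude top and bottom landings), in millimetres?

3409 / 500 = 6.818 → round up to 7 ramp runs. That means 6 intermediate landings.
Ramp run (horizontal) at 1:18: 3409 × 18 = 61362 mm.
6 intermediate landings contribute 6 × 1800 = 10800 mm.
Developed length = 61362 + 10800 = 72162 mm.

72162 mm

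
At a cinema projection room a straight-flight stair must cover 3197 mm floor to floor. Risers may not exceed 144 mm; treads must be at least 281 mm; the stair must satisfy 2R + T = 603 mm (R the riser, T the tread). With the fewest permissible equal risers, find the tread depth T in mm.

325 mm

⌈3197/144⌉ = 23 risers.
Each riser is 3197/23 = 139 mm (≤ 144 mm).
Tread T = 603 − 2 × 139 = 325 mm (≥ 281 mm).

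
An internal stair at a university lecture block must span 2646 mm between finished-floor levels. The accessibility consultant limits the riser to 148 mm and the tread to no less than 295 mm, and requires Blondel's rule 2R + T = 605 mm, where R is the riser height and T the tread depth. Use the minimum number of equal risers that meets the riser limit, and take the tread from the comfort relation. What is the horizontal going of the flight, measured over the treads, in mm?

2646 / 148 = 17.88, so 18 risers are needed.
R = 2646 ÷ 18 = 147 mm.
From 2R + T = 605: T = 605 − 294 = 311 mm.
18 risers give 17 treads; going = 17 × 311 = 5287 mm.

5287 mm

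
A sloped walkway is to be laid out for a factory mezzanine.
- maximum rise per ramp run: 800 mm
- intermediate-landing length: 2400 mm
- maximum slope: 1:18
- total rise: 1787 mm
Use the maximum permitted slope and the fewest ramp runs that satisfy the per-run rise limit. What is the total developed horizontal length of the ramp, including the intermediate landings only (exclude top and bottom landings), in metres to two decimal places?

1787 / 800 = 2.234 → round up to 3 ramp runs. That means 2 intermediate landings.
Ramp run (horizontal) at 1:18: 1787 × 18 = 32166 mm.
Intermediate landings: 2 × 2400 = 4800 mm.
Developed length = 32166 + 4800 = 36966 mm.
= 36.97 m.

36.97 m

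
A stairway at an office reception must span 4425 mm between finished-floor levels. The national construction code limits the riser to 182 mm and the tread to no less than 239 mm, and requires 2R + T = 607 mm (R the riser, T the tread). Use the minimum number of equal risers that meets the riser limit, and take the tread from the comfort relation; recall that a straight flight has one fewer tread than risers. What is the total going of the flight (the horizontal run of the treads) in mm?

6072 mm

⌈4425/182⌉ = 25 risers.
Each riser is 4425/25 = 177 mm (≤ 182 mm).
T = 607 − 2·177 = 253 mm, which satisfies the 239 mm minimum.
Going = (25 − 1) × 253 = 6072 mm.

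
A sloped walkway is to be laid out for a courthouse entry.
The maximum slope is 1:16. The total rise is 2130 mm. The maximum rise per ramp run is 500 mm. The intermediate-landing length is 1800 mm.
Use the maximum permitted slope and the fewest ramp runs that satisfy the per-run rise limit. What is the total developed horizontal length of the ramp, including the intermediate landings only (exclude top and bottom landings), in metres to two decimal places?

At most 500 each: 2130/500 = 4.26, giving 5 ramp runs. That means 4 intermediate landings.
Ramp run (horizontal) at 1:16: 2130 × 16 = 34080 mm.
4 intermediate landings contribute 4 × 1800 = 7200 mm.
Total developed length = 34080 + 7200 = 41280 mm.
= 41.28 m.

41.28 m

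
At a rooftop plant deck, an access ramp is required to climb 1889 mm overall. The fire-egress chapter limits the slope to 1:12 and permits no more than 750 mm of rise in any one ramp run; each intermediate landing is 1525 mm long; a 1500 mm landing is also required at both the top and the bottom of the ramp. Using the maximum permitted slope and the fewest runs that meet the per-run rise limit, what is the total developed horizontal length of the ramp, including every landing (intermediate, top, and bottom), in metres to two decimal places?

1889 / 750 = 2.519 → round up to 3 ramp runs. That means 2 intermediate landings.
Horizontal run for 1889 mm of rise at 1:12 is 1889 × 12 = 22668 mm.
Intermediate landings: 2 × 1525 = 3050 mm.
Top and bottom landings: 2 × 1500 = 3000 mm.
Total = 22668 + 3050 + 3000 = 28718 mm.
= 28.72 m.

28.72 m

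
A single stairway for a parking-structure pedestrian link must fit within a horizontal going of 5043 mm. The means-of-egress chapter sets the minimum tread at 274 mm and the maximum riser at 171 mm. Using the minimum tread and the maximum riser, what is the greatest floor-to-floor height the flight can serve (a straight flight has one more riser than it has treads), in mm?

3249 mm

Treads that fit: ⌊5043 / 274⌋ = 18.
Risers = treads + 1 = 19.
Maximum height = 19 × 171 = 3249 mm.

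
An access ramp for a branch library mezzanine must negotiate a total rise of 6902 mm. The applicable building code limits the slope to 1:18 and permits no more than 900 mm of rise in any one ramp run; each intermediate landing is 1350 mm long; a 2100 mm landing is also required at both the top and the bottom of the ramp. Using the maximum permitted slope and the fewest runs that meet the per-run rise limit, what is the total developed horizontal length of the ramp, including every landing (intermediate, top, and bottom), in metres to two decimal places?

⌈6902/900⌉ = 8 ramp runs. That means 7 intermediate landings.
Horizontal run for 6902 mm of rise at 1:18 is 6902 × 18 = 124236 mm.
7 intermediate landings contribute 7 × 1350 = 9450 mm.
Top and bottom landings: 2 × 2100 = 4200 mm.
Total = 124236 + 9450 + 4200 = 137886 mm.
= 137.89 m.

137.89 m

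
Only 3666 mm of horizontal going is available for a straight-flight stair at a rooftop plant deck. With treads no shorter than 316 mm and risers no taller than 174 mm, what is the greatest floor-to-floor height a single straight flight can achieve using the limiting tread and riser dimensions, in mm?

3666 / 316 = 11.60, so 11 treads fit.
Risers = treads + 1 = 12.
Maximum height = 12 × 174 = 2088 mm.

2088 mm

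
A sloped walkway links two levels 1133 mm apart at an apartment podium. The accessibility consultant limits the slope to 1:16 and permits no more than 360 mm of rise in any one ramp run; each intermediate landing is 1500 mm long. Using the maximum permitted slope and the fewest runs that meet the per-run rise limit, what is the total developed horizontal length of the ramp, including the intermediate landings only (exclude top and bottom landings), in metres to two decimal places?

22.63 m

⌈1133/360⌉ = 4 ramp runs. That means 3 intermediate landings.
Ramp run (horizontal) at 1:16: 1133 × 16 = 18128 mm.
Intermediate landings: 3 × 1500 = 4500 mm.
Developed length = 18128 + 4500 = 22628 mm.
= 22.63 m.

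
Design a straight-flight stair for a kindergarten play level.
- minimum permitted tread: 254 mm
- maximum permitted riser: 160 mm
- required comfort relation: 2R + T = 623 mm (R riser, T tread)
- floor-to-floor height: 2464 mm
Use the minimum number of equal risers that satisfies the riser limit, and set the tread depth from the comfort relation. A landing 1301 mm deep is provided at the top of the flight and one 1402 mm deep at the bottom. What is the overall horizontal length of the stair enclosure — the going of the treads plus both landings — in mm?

⌈2464/160⌉ = 16 risers.
Each riser is 2464/16 = 154 mm (≤ 160 mm).
From 2R + T = 623: T = 623 − 308 = 315 mm.
Going = (16 − 1) × 315 = 4725 mm.
Add landings: 4725 + 1301 + 1402 = 7428 mm.

7428 mm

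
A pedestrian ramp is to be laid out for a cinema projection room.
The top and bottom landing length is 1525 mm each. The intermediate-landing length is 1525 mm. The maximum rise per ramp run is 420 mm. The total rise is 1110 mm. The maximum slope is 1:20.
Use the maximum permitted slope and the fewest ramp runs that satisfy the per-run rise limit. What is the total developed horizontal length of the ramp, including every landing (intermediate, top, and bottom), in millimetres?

28300 mm

⌈1110/420⌉ = 3 ramp runs. That means 2 intermediate landings.
Ramp run (horizontal) at 1:20: 1110 × 20 = 22200 mm.
2 intermediate landings contribute 2 × 1525 = 3050 mm.
Top and bottom landings: 2 × 1525 = 3050 mm.
Total = 22200 + 3050 + 3050 = 28300 mm.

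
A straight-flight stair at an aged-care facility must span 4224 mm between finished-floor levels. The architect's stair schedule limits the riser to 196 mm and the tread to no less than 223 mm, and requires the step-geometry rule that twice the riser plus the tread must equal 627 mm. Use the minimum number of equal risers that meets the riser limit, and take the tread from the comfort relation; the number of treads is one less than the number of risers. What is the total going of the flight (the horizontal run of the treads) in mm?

5103 mm

4224 / 196 = 21.551 → round up to 22 risers.
Each riser is 4224/22 = 192 mm (≤ 196 mm).
Tread T = 627 − 2 × 192 = 243 mm (≥ 223 mm).
Going = (22 − 1) × 243 = 5103 mm.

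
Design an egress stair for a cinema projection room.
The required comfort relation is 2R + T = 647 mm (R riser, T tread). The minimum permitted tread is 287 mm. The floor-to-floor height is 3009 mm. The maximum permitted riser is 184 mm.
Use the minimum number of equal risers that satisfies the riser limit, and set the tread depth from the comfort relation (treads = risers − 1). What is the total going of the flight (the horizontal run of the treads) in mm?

At most 184 each: 3009/184 = 16.35, giving 17 risers.
Each riser is 3009/17 = 177 mm (≤ 184 mm).
Tread T = 647 − 2 × 177 = 293 mm (≥ 287 mm).
Treads = 17 − 1 = 16; going = 16 × 293 = 4688 mm.

4688 mm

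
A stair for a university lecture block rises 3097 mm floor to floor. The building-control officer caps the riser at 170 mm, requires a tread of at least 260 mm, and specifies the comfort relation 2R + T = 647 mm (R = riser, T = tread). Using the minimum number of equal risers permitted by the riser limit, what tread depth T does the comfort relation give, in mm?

321 mm

3097 / 170 = 18.22, so 19 risers are needed.
R = 3097 ÷ 19 = 163 mm.
T = 647 − 2·163 = 321 mm, which satisfies the 260 mm minimum.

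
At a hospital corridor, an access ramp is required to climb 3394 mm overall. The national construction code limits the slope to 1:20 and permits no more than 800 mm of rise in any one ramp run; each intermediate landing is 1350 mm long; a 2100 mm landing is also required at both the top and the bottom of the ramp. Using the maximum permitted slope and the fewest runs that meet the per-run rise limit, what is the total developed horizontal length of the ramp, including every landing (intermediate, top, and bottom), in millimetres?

77480 mm

At most 800 each: 3394/800 = 4.24, giving 5 ramp runs. That means 4 intermediate landings.
Horizontal run for 3394 mm of rise at 1:20 is 3394 × 20 = 67880 mm.
4 intermediate landings contribute 4 × 1350 = 5400 mm.
Top and bottom landings: 2 × 2100 = 4200 mm.
Total = 67880 + 5400 + 4200 = 77480 mm.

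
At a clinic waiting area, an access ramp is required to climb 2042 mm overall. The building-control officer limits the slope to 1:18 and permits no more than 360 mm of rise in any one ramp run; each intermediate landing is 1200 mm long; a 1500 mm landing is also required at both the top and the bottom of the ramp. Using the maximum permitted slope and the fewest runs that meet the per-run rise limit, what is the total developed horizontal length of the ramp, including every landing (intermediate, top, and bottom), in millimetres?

⌈2042/360⌉ = 6 ramp runs. That means 5 intermediate landings.
Horizontal run for 2042 mm of rise at 1:18 is 2042 × 18 = 36756 mm.
Intermediate landings: 5 × 1200 = 6000 mm.
Top and bottom landings: 2 × 1500 = 3000 mm.
Total = 36756 + 6000 + 3000 = 45756 mm.

45756 mm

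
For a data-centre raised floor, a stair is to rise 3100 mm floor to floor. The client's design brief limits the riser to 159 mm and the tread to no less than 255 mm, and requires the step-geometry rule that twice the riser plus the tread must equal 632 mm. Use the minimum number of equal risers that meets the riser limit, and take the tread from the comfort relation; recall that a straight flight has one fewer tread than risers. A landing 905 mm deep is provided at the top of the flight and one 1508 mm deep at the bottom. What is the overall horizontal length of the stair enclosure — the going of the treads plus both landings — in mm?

8531 mm

3100 / 159 = 19.50, so 20 risers are needed.
Riser R = 3100 / 20 = 155 mm, within the 159 mm limit.
T = 632 − 2·155 = 322 mm, which satisfies the 255 mm minimum.
20 risers give 19 treads; going = 19 × 322 = 6118 mm.
Add landings: 6118 + 905 + 1508 = 8531 mm.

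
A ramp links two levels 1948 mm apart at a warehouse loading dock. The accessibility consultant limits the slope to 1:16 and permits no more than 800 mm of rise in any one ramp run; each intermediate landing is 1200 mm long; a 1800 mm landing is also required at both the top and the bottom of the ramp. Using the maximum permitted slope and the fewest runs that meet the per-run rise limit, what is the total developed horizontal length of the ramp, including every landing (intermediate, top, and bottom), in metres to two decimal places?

37.17 m

⌈1948/800⌉ = 3 ramp runs. That means 2 intermediate landings.
Ramp run (horizontal) at 1:16: 1948 × 16 = 31168 mm.
2 intermediate landings contribute 2 × 1200 = 2400 mm.
Top and bottom landings: 2 × 1800 = 3600 mm.
Total = 31168 + 2400 + 3600 = 37168 mm.
= 37.17 m.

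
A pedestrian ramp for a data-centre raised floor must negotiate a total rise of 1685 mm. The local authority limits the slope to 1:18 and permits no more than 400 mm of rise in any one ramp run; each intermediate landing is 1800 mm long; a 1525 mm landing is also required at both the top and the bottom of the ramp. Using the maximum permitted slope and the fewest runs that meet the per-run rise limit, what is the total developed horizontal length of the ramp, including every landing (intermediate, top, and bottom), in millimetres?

40580 mm

At most 400 each: 1685/400 = 4.21, giving 5 ramp runs. That means 4 intermediate landings.
Ramp run (horizontal) at 1:18: 1685 × 18 = 30330 mm.
Intermediate landings: 4 × 1800 = 7200 mm.
Top and bottom landings: 2 × 1525 = 3050 mm.
Total = 30330 + 7200 + 3050 = 40580 mm.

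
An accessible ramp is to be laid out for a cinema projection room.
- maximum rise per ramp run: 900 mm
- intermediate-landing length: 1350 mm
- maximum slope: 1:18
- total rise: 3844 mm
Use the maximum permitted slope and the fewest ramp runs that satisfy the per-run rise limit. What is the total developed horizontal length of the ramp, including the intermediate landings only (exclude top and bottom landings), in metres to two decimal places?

74.59 m

3844 / 900 = 4.271 → round up to 5 ramp runs. That means 4 intermediate landings.
Ramp run (horizontal) at 1:18: 3844 × 18 = 69192 mm.
Intermediate landings: 4 × 1350 = 5400 mm.
Developed length = 69192 + 5400 = 74592 mm.
= 74.59 m.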